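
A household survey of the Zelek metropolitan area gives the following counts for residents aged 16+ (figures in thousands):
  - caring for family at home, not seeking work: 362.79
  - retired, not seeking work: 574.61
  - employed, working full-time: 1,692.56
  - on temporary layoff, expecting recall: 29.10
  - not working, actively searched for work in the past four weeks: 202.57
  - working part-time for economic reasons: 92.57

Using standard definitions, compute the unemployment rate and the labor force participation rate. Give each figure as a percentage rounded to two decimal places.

Unemployment rate ≈ 11.49%; labor force participation rate ≈ 68.27%.

Employed = 1,692.56 + 92.57 = 1,785.13 thousand (anyone who worked, including part-time for economic reasons, counts as employed).
Unemployed = 29.10 + 202.57 = 231.67 thousand (jobless and actively searching, or on temporary layoff).
Labor force = 1,785.13 + 231.67 = 2,016.80 thousand.
Not in labor force = 362.79 + 574.61 = 937.40 thousand (those not working and not actively searching are outside the labor force).
Civilian working-age population = 2,016.80 + 937.40 = 2,954.20 thousand.
Unemployment rate = 231.67 / 2,016.80 = 11.49%.
Labor force participation rate = 2,016.80 / 2,954.20 = 68.27%.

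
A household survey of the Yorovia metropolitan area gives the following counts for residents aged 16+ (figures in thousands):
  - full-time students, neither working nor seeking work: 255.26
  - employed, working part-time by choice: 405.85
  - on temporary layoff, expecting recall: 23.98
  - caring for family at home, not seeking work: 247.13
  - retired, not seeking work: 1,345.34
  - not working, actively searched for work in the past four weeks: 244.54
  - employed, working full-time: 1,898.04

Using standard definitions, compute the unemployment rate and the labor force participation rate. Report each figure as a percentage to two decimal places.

Employed = 405.85 + 1,898.04 = 2,303.89 thousand.
Unemployed = 23.98 + 244.54 = 268.52 thousand (jobless and actively searching, or on temporary layoff).
Labor force = 2,303.89 + 268.52 = 2,572.41 thousand.
Not in labor force = 255.26 + 247.13 + 1,345.34 = 1,847.73 thousand (those not working and not actively searching are outside the labor force).
Civilian working-age population = 2,572.41 + 1,847.73 = 4,420.14 thousand.
Unemployment rate = 268.52 / 2,572.41 = 10.44%.
Labor force participation rate = 2,572.41 / 4,420.14 = 58.20%.

Unemployment rate ≈ 10.44%; labor force participation rate ≈ 58.20%.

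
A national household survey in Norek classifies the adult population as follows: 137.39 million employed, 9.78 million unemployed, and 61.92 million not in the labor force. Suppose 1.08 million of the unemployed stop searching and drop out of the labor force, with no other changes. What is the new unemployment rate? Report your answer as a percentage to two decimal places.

New unemployment rate ≈ 5.96%.

Initially, labor force = 137.39 + 9.78 = 147.17 million, so u = 9.78/147.17 = 6.65%.
After the change, unemployed and labor force both fall by 1.08 → E = 137.39, U = 8.70, labor force = 146.09 million.
New unemployment rate = 8.70 / 146.09 = 5.96%.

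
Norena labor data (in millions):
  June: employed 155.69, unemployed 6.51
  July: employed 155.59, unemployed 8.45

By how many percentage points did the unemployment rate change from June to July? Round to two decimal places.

The unemployment rate changed by +1.14 percentage points.

June: labor force = 155.69 + 6.51 = 162.20; u = 6.51/162.20 = 4.01%.
July: labor force = 155.59 + 8.45 = 164.04; u = 8.45/164.04 = 5.15%.
Change = 5.15% − 4.01% = +1.14 pp.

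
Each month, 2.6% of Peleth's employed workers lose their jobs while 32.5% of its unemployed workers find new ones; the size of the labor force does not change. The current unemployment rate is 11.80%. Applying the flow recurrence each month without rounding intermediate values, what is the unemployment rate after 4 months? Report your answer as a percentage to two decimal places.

With a fixed labor force, u_{t+1} = u_t + s·(1−u_t) − f·u_t = u_t·(1−s−f) + s.
Here 1−s−f = 0.649 and s = 0.026.
u_1 = 0.118000 × 0.649 + 0.026 = 0.102582.
u_2 = 0.102582 × 0.649 + 0.026 = 0.092576.
u_3 = 0.092576 × 0.649 + 0.026 = 0.086082.
u_4 = 0.086082 × 0.649 + 0.026 = 0.081867.

Unemployment rate after four months ≈ 8.19%.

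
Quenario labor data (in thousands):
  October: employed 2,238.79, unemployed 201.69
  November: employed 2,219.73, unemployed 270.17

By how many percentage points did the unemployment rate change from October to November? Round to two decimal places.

October: labor force = 2,238.79 + 201.69 = 2,440.48; u = 201.69/2,440.48 = 8.26%.
November: labor force = 2,219.73 + 270.17 = 2,489.90; u = 270.17/2,489.90 = 10.85%.
Change = 10.85% − 8.26% = +2.59 pp.

The unemployment rate changed by +2.59 percentage points.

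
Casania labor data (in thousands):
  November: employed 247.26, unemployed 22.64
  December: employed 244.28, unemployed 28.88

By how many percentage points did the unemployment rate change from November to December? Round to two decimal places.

November: labor force = 247.26 + 22.64 = 269.90; u = 22.64/269.90 = 8.39%.
December: labor force = 244.28 + 28.88 = 273.16; u = 28.88/273.16 = 10.57%.
Change = 10.57% − 8.39% = +2.18 pp.

The unemployment rate changed by +2.18 percentage points.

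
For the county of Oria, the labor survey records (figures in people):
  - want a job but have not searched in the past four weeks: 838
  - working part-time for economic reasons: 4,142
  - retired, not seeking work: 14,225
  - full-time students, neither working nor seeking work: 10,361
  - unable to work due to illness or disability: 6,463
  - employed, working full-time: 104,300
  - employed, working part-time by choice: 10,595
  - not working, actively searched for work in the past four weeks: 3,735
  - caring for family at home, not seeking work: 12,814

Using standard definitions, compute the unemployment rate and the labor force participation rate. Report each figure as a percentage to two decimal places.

Unemployment rate ≈ 3.04%; labor force participation rate ≈ 73.31%.

Employed = 4,142 + 104,300 + 10,595 = 119,037 (anyone who worked, including part-time for economic reasons, counts as employed).
Unemployed = 3,735.
Labor force = 119,037 + 3,735 = 122,772.
Not in labor force = 838 + 14,225 + 10,361 + 6,463 + 12,814 = 44,701 (those not working and not actively searching are outside the labor force — including those who want a job but have given up searching).
Civilian working-age population = 122,772 + 44,701 = 167,473.
Unemployment rate = 3,735 / 122,772 = 3.04%.
Labor force participation rate = 122,772 / 167,473 = 73.31%.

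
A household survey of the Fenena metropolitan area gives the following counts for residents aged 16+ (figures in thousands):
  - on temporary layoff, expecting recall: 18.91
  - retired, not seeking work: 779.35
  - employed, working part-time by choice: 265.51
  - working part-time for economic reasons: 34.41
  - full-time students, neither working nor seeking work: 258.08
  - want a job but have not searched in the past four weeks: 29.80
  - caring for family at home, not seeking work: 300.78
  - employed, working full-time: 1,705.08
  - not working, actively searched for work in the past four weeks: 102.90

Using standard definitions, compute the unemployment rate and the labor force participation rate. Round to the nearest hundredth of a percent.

Employed = 265.51 + 34.41 + 1,705.08 = 2,005.00 thousand (anyone who worked, including part-time for economic reasons, counts as employed).
Unemployed = 18.91 + 102.90 = 121.81 thousand (jobless and actively searching, or on temporary layoff).
Labor force = 2,005.00 + 121.81 = 2,126.81 thousand.
Not in labor force = 779.35 + 258.08 + 29.80 + 300.78 = 1,368.01 thousand (those not working and not actively searching are outside the labor force — including those who want a job but have given up searching).
Civilian working-age population = 2,126.81 + 1,368.01 = 3,494.82 thousand.
Unemployment rate = 121.81 / 2,126.81 = 5.73%.
Labor force participation rate = 2,126.81 / 3,494.82 = 60.86%.

Unemployment rate ≈ 5.73%; labor force participation rate ≈ 60.86%.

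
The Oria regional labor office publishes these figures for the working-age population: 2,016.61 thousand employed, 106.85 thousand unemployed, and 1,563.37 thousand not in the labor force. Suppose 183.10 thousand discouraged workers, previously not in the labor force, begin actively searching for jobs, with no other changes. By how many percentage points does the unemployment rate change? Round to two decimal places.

The unemployment rate changes by +7.54 percentage points.

Initially, labor force = 2,016.61 + 106.85 = 2,123.46 thousand, so u = 106.85/2,123.46 = 5.03%.
After the change, unemployed and labor force both rise by 183.10 → E = 2,016.61, U = 289.95, labor force = 2,306.56 thousand.
New unemployment rate = 289.95 / 2,306.56 = 12.57%.
Change = 12.57% − 5.03% = +7.54 percentage points.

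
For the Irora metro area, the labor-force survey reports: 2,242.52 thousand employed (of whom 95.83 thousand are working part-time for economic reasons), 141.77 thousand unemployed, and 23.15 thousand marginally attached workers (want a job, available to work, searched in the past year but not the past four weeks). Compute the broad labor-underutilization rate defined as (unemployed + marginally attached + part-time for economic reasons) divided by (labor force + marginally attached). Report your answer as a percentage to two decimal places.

Labor force = 2,242.52 + 141.77 = 2,384.29 thousand.
Numerator = 141.77 + 23.15 + 95.83 = 260.75 thousand.
Denominator = 2,384.29 + 23.15 = 2,407.44 thousand.
Broad rate = 260.75 / 2,407.44 = 10.83%.

Broad underutilization rate ≈ 10.83%.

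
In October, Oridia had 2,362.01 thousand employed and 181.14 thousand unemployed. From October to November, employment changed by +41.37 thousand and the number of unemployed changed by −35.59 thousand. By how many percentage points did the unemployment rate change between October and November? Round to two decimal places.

October: labor force = 2,362.01 + 181.14 = 2,543.15; u = 181.14/2,543.15 = 7.12%.
November: labor force = 2,403.38 + 145.55 = 2,548.93; u = 145.55/2,548.93 = 5.71%.
Change = 5.71% − 7.12% = −1.41 pp.

The unemployment rate changed by −1.41 percentage points.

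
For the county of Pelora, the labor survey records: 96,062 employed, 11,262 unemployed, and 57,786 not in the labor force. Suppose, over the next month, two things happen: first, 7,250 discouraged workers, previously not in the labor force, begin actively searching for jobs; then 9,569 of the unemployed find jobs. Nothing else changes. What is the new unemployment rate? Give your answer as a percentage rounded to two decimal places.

Initially, labor force = 96,062 + 11,262 = 107,324, so u = 11,262/107,324 = 10.49%.
After the first change, unemployed and labor force both rise by 7,250 → E = 96,062, U = 18,512, labor force = 114,574.
After the second change, unemployed falls and employed rises by 9,569; labor force unchanged → E = 105,631, U = 8,943, labor force = 114,574.
New unemployment rate = 8,943 / 114,574 = 7.81%.

New unemployment rate ≈ 7.81%.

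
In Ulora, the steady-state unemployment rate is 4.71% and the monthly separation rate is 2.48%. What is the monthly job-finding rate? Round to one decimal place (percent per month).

From u* = s/(s+f): f = s·(1−u)/u.
f = 2.48 × (1 − 0.0471) / 0.0471 = 2.3632 / 0.0471 ≈ 50.2% per month.

Job-finding rate ≈ 50.2% per month.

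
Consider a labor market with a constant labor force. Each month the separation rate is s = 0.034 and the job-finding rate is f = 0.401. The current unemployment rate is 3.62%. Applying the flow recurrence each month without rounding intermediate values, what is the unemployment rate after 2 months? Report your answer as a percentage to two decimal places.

With a fixed labor force, u_{t+1} = u_t + s·(1−u_t) − f·u_t = u_t·(1−s−f) + s.
Here 1−s−f = 0.565 and s = 0.034.
u_1 = 0.036200 × 0.565 + 0.034 = 0.054453.
u_2 = 0.054453 × 0.565 + 0.034 = 0.064766.

Unemployment rate after two months ≈ 6.48%.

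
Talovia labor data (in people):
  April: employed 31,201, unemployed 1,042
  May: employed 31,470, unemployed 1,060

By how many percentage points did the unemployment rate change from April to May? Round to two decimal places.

April: labor force = 31,201 + 1,042 = 32,243; u = 1,042/32,243 = 3.23%.
May: labor force = 31,470 + 1,060 = 32,530; u = 1,060/32,530 = 3.26%.
Change = 3.26% − 3.23% = +0.03 pp.

The unemployment rate changed by +0.03 percentage points.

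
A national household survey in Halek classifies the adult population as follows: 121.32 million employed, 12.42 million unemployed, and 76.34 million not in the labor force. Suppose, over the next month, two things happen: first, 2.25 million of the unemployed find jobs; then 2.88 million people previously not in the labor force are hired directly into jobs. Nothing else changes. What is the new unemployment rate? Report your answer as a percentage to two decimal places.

New unemployment rate ≈ 7.44%.

Initially, labor force = 121.32 + 12.42 = 133.74 million, so u = 12.42/133.74 = 9.29%.
After the first change, unemployed falls and employed rises by 2.25; labor force unchanged → E = 123.57, U = 10.17, labor force = 133.74 million.
After the second change, employed and labor force both rise by 2.88; unemployed unchanged → E = 126.45, U = 10.17, labor force = 136.62 million.
New unemployment rate = 10.17 / 136.62 = 7.44%.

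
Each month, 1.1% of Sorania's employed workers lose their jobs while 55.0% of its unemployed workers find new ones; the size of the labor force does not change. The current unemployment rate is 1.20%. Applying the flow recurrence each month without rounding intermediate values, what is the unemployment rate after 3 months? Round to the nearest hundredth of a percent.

With a fixed labor force, u_{t+1} = u_t + s·(1−u_t) − f·u_t = u_t·(1−s−f) + s.
Here 1−s−f = 0.439 and s = 0.011.
u_1 = 0.012000 × 0.439 + 0.011 = 0.016268.
u_2 = 0.016268 × 0.439 + 0.011 = 0.018142.
u_3 = 0.018142 × 0.439 + 0.011 = 0.018964.

Unemployment rate after three months ≈ 1.90%.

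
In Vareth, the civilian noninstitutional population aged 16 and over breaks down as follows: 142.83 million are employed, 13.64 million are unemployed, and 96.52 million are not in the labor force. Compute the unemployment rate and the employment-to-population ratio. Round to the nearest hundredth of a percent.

Unemployment rate ≈ 8.72%; employment-population ratio ≈ 56.46%.

Labor force = employed + unemployed = 142.83 + 13.64 = 156.47 million.
Working-age population = 156.47 + 96.52 = 252.99 million.
Unemployment rate = 13.64 / 156.47 = 8.72%.
Employment-population ratio = 142.83 / 252.99 = 56.46%.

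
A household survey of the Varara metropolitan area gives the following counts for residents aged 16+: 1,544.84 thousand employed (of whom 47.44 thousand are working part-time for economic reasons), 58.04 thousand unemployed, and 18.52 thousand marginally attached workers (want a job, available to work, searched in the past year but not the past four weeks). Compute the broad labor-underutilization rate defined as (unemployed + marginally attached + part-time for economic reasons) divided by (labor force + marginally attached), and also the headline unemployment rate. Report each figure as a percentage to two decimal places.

Broad underutilization rate ≈ 7.65%; headline unemployment rate ≈ 3.62%.

Labor force = 1,544.84 + 58.04 = 1,602.88 thousand.
Numerator = 58.04 + 18.52 + 47.44 = 124.00 thousand.
Denominator = 1,602.88 + 18.52 = 1,621.40 thousand.
Broad rate = 124.00 / 1,621.40 = 7.65%.
Headline unemployment rate = 58.04 / 1,602.88 = 3.62%.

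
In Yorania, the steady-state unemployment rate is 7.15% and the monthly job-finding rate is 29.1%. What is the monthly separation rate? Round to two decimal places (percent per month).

Separation rate ≈ 2.24% per month.

From u* = s/(s+f): s = u·f/(1−u).
s = 0.0715 × 29.1 / (1 − 0.0715) = 2.0807 / 0.9285 ≈ 2.24% per month.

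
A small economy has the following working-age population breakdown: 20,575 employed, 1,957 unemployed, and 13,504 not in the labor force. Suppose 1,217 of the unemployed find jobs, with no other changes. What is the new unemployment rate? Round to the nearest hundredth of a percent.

New unemployment rate ≈ 3.28%.

Initially, labor force = 20,575 + 1,957 = 22,532, so u = 1,957/22,532 = 8.69%.
After the change, unemployed falls and employed rises by 1,217; labor force unchanged → E = 21,792, U = 740, labor force = 22,532.
New unemployment rate = 740 / 22,532 = 3.28%.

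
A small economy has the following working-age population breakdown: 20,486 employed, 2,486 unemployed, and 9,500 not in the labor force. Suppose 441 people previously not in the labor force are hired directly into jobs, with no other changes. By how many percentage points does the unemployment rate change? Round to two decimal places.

Initially, labor force = 20,486 + 2,486 = 22,972, so u = 2,486/22,972 = 10.82%.
After the change, employed and labor force both rise by 441; unemployed unchanged → E = 20,927, U = 2,486, labor force = 23,413.
New unemployment rate = 2,486 / 23,413 = 10.62%.
Change = 10.62% − 10.82% = −0.20 percentage points.

The unemployment rate changes by −0.20 percentage points.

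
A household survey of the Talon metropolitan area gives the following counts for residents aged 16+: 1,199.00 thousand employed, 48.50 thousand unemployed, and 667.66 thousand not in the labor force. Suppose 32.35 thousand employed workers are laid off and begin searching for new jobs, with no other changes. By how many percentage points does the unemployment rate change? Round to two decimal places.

The unemployment rate changes by +2.59 percentage points.

Initially, labor force = 1,199.00 + 48.50 = 1,247.50 thousand, so u = 48.50/1,247.50 = 3.89%.
After the change, employed falls and unemployed rises by 32.35; labor force unchanged → E = 1,166.65, U = 80.85, labor force = 1,247.50 thousand.
New unemployment rate = 80.85 / 1,247.50 = 6.48%.
Change = 6.48% − 3.89% = +2.59 percentage points.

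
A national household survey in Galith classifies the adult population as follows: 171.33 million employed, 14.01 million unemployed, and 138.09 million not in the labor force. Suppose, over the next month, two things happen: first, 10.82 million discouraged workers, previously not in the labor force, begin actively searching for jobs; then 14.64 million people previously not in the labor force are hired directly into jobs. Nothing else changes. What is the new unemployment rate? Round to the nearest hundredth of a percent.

Initially, labor force = 171.33 + 14.01 = 185.34 million, so u = 14.01/185.34 = 7.56%.
After the first change, unemployed and labor force both rise by 10.82 → E = 171.33, U = 24.83, labor force = 196.16 million.
After the second change, employed and labor force both rise by 14.64; unemployed unchanged → E = 185.97, U = 24.83, labor force = 210.80 million.
New unemployment rate = 24.83 / 210.80 = 11.78%.

New unemployment rate ≈ 11.78%.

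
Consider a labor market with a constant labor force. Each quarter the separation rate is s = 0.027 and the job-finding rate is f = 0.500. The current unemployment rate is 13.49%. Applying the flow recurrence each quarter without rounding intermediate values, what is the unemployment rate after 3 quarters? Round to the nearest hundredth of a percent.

Unemployment rate after three quarters ≈ 6.01%.

With a fixed labor force, u_{t+1} = u_t + s·(1−u_t) − f·u_t = u_t·(1−s−f) + s.
Here 1−s−f = 0.473 and s = 0.027.
u_1 = 0.134900 × 0.473 + 0.027 = 0.090808.
u_2 = 0.090808 × 0.473 + 0.027 = 0.069952.
u_3 = 0.069952 × 0.473 + 0.027 = 0.060087.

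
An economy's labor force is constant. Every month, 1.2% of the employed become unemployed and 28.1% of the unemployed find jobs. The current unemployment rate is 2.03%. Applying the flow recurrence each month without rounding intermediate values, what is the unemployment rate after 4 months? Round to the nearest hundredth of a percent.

Unemployment rate after four months ≈ 3.58%.

With a fixed labor force, u_{t+1} = u_t + s·(1−u_t) − f·u_t = u_t·(1−s−f) + s.
Here 1−s−f = 0.707 and s = 0.012.
u_1 = 0.020300 × 0.707 + 0.012 = 0.026352.
u_2 = 0.026352 × 0.707 + 0.012 = 0.030631.
u_3 = 0.030631 × 0.707 + 0.012 = 0.033656.
u_4 = 0.033656 × 0.707 + 0.012 = 0.035795.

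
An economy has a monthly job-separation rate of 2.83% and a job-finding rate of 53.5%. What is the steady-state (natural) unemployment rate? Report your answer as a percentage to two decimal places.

At steady state the flows balance: s·E = f·U, so U/(E+U) = s/(s+f).
u* = 2.83 / (2.83 + 53.5) = 2.83 / 56.33 = 5.02%.

Steady-state unemployment rate ≈ 5.02%.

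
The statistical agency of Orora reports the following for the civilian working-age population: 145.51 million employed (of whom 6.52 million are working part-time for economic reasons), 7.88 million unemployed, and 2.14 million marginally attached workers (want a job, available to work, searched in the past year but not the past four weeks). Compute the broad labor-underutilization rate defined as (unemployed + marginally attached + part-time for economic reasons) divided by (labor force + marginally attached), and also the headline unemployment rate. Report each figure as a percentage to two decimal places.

Broad underutilization rate ≈ 10.63%; headline unemployment rate ≈ 5.14%.

Labor force = 145.51 + 7.88 = 153.39 million.
Numerator = 7.88 + 2.14 + 6.52 = 16.54 million.
Denominator = 153.39 + 2.14 = 155.53 million.
Broad rate = 16.54 / 155.53 = 10.63%.
Headline unemployment rate = 7.88 / 153.39 = 5.14%.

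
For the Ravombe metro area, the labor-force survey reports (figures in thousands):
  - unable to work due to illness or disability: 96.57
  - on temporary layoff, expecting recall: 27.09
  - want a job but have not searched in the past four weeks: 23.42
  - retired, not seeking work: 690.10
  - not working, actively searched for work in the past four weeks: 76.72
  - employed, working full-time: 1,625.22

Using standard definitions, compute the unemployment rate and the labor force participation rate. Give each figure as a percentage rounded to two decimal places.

Employed = 1,625.22 thousand.
Unemployed = 27.09 + 76.72 = 103.81 thousand (jobless and actively searching, or on temporary layoff).
Labor force = 1,625.22 + 103.81 = 1,729.03 thousand.
Not in labor force = 96.57 + 23.42 + 690.10 = 810.09 thousand (those not working and not actively searching are outside the labor force — including those who want a job but have given up searching).
Civilian working-age population = 1,729.03 + 810.09 = 2,539.12 thousand.
Unemployment rate = 103.81 / 1,729.03 = 6.00%.
Labor force participation rate = 1,729.03 / 2,539.12 = 68.10%.

Unemployment rate ≈ 6.00%; labor force participation rate ≈ 68.10%.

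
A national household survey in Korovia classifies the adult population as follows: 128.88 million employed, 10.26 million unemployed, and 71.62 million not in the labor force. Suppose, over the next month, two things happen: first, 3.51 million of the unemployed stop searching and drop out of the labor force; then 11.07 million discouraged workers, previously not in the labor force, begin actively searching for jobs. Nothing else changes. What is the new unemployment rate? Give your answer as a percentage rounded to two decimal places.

Initially, labor force = 128.88 + 10.26 = 139.14 million, so u = 10.26/139.14 = 7.37%.
After the first change, unemployed and labor force both fall by 3.51 → E = 128.88, U = 6.75, labor force = 135.63 million.
After the second change, unemployed and labor force both rise by 11.07 → E = 128.88, U = 17.82, labor force = 146.70 million.
New unemployment rate = 17.82 / 146.70 = 12.15%.

New unemployment rate ≈ 12.15%.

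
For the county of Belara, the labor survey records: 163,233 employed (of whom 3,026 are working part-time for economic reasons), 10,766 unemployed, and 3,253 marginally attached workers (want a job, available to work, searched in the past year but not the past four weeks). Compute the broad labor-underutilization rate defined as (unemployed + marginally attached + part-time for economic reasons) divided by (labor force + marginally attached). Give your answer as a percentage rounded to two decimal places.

Labor force = 163,233 + 10,766 = 173,999.
Numerator = 10,766 + 3,253 + 3,026 = 17,045.
Denominator = 173,999 + 3,253 = 177,252.
Broad rate = 17,045 / 177,252 = 9.62%.

Broad underutilization rate ≈ 9.62%.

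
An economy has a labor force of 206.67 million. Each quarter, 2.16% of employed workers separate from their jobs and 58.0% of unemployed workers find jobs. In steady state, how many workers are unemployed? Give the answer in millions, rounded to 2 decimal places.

Steady-state unemployment rate u* = s/(s+f) = 2.16/(2.16+58.0) = 0.035904.
Unemployed = u* × labor force = 0.035904 × 206.67 ≈ 7.42 million.

About 7.42 million are unemployed in steady state.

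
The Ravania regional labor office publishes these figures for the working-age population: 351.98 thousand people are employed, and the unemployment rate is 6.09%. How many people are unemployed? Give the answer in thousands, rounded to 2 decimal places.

About 22.83 thousand are unemployed.

Let U be the number unemployed. The labor force is E + U, and U/(E+U) = 0.0609.
So U = 0.0609 × 351.98 / (1 − 0.0609) = 21.4356 / 0.9391 ≈ 22.83 thousand.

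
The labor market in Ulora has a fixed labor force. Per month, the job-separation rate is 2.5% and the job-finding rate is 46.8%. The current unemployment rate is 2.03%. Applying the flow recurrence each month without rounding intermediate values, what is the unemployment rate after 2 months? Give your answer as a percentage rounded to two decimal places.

Unemployment rate after two months ≈ 4.29%.

With a fixed labor force, u_{t+1} = u_t + s·(1−u_t) − f·u_t = u_t·(1−s−f) + s.
Here 1−s−f = 0.507 and s = 0.025.
u_1 = 0.020300 × 0.507 + 0.025 = 0.035292.
u_2 = 0.035292 × 0.507 + 0.025 = 0.042893.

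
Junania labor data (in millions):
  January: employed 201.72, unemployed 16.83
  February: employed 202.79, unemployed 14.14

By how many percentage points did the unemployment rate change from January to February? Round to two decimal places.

The unemployment rate changed by −1.18 percentage points.

January: labor force = 201.72 + 16.83 = 218.55; u = 16.83/218.55 = 7.70%.
February: labor force = 202.79 + 14.14 = 216.93; u = 14.14/216.93 = 6.52%.
Change = 6.52% − 7.70% = −1.18 pp.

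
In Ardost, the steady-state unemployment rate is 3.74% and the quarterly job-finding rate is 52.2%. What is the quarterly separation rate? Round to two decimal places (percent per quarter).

Separation rate ≈ 2.03% per quarter.

From u* = s/(s+f): s = u·f/(1−u).
s = 0.0374 × 52.2 / (1 − 0.0374) = 1.9523 / 0.9626 ≈ 2.03% per quarter.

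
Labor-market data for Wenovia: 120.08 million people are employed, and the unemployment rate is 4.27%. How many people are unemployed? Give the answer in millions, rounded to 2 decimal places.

Let U be the number unemployed. The labor force is E + U, and U/(E+U) = 0.0427.
So U = 0.0427 × 120.08 / (1 − 0.0427) = 5.1274 / 0.9573 ≈ 5.36 million.

About 5.36 million are unemployed.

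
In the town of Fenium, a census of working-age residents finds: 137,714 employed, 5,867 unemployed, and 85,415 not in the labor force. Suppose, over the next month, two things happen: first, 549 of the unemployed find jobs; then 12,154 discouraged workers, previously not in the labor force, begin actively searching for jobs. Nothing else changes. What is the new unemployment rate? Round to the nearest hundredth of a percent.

Initially, labor force = 137,714 + 5,867 = 143,581, so u = 5,867/143,581 = 4.09%.
After the first change, unemployed falls and employed rises by 549; labor force unchanged → E = 138,263, U = 5,318, labor force = 143,581.
After the second change, unemployed and labor force both rise by 12,154 → E = 138,263, U = 17,472, labor force = 155,735.
New unemployment rate = 17,472 / 155,735 = 11.22%.

New unemployment rate ≈ 11.22%.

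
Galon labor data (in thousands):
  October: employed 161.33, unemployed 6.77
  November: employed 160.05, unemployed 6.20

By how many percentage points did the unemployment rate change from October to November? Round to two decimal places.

The unemployment rate changed by −0.30 percentage points.

October: labor force = 161.33 + 6.77 = 168.10; u = 6.77/168.10 = 4.03%.
November: labor force = 160.05 + 6.20 = 166.25; u = 6.20/166.25 = 3.73%.
Change = 3.73% − 4.03% = −0.30 pp.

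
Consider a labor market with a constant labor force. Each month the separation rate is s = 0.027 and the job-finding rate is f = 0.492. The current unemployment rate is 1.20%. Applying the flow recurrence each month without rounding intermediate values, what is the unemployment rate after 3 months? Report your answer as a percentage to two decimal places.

Unemployment rate after three months ≈ 4.76%.

With a fixed labor force, u_{t+1} = u_t + s·(1−u_t) − f·u_t = u_t·(1−s−f) + s.
Here 1−s−f = 0.481 and s = 0.027.
u_1 = 0.012000 × 0.481 + 0.027 = 0.032772.
u_2 = 0.032772 × 0.481 + 0.027 = 0.042763.
u_3 = 0.042763 × 0.481 + 0.027 = 0.047569.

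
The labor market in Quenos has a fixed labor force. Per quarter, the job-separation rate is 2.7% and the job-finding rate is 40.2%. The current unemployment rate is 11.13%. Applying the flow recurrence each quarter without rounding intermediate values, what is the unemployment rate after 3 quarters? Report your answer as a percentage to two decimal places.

With a fixed labor force, u_{t+1} = u_t + s·(1−u_t) − f·u_t = u_t·(1−s−f) + s.
Here 1−s−f = 0.571 and s = 0.027.
u_1 = 0.111300 × 0.571 + 0.027 = 0.090552.
u_2 = 0.090552 × 0.571 + 0.027 = 0.078705.
u_3 = 0.078705 × 0.571 + 0.027 = 0.071941.

Unemployment rate after three quarters ≈ 7.19%.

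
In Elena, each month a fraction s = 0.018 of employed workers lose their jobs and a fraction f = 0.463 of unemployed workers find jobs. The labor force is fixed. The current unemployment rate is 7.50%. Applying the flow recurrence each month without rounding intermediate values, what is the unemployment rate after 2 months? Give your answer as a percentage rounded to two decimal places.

With a fixed labor force, u_{t+1} = u_t + s·(1−u_t) − f·u_t = u_t·(1−s−f) + s.
Here 1−s−f = 0.519 and s = 0.018.
u_1 = 0.075000 × 0.519 + 0.018 = 0.056925.
u_2 = 0.056925 × 0.519 + 0.018 = 0.047544.

Unemployment rate after two months ≈ 4.75%.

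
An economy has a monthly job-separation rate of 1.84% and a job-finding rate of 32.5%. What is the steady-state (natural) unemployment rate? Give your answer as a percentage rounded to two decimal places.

At steady state the flows balance: s·E = f·U, so U/(E+U) = s/(s+f).
u* = 1.84 / (1.84 + 32.5) = 1.84 / 34.34 = 5.36%.

Steady-state unemployment rate ≈ 5.36%.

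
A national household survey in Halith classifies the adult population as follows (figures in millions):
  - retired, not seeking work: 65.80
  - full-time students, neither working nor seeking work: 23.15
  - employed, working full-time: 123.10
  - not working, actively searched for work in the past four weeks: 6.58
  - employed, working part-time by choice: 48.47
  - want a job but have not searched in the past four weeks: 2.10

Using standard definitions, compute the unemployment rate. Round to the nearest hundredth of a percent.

Unemployment rate ≈ 3.69%.

Employed = 123.10 + 48.47 = 171.57 million.
Unemployed = 6.58 million.
Labor force = 171.57 + 6.58 = 178.15 million.
Unemployment rate = 6.58 / 178.15 = 3.69%.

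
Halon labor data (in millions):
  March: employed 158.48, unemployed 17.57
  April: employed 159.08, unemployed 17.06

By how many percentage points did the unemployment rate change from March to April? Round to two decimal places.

March: labor force = 158.48 + 17.57 = 176.05; u = 17.57/176.05 = 9.98%.
April: labor force = 159.08 + 17.06 = 176.14; u = 17.06/176.14 = 9.69%.
Change = 9.69% − 9.98% = −0.29 pp.

The unemployment rate changed by −0.29 percentage points.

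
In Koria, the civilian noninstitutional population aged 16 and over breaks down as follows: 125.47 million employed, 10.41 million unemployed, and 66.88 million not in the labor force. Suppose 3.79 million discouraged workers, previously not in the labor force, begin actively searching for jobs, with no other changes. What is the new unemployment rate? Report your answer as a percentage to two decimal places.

New unemployment rate ≈ 10.17%.

Initially, labor force = 125.47 + 10.41 = 135.88 million, so u = 10.41/135.88 = 7.66%.
After the change, unemployed and labor force both rise by 3.79 → E = 125.47, U = 14.20, labor force = 139.67 million.
New unemployment rate = 14.20 / 139.67 = 10.17%.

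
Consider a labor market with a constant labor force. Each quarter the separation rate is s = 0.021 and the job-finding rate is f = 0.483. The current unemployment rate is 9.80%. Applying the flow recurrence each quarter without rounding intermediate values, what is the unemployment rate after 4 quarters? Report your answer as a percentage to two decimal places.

With a fixed labor force, u_{t+1} = u_t + s·(1−u_t) − f·u_t = u_t·(1−s−f) + s.
Here 1−s−f = 0.496 and s = 0.021.
u_1 = 0.098000 × 0.496 + 0.021 = 0.069608.
u_2 = 0.069608 × 0.496 + 0.021 = 0.055526.
u_3 = 0.055526 × 0.496 + 0.021 = 0.048541.
u_4 = 0.048541 × 0.496 + 0.021 = 0.045076.

Unemployment rate after four quarters ≈ 4.51%.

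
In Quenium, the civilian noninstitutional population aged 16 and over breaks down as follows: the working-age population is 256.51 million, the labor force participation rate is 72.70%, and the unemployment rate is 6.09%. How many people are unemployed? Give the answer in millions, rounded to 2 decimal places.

About 11.36 million are unemployed.

Labor force = 0.7270 × 256.51 = 186.48 million.
Unemployed = 0.0609 × 186.48 ≈ 11.36 million.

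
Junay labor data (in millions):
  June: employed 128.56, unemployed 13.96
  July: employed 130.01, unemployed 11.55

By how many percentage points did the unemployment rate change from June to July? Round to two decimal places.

The unemployment rate changed by −1.64 percentage points.

June: labor force = 128.56 + 13.96 = 142.52; u = 13.96/142.52 = 9.80%.
July: labor force = 130.01 + 11.55 = 141.56; u = 11.55/141.56 = 8.16%.
Change = 8.16% − 9.80% = −1.64 pp.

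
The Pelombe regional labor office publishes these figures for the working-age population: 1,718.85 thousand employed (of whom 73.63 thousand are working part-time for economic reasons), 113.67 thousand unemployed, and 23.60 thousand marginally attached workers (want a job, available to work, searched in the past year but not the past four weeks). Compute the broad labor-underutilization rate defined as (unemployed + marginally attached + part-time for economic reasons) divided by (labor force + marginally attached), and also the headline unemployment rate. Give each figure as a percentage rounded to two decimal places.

Labor force = 1,718.85 + 113.67 = 1,832.52 thousand.
Numerator = 113.67 + 23.60 + 73.63 = 210.90 thousand.
Denominator = 1,832.52 + 23.60 = 1,856.12 thousand.
Broad rate = 210.90 / 1,856.12 = 11.36%.
Headline unemployment rate = 113.67 / 1,832.52 = 6.20%.

Broad underutilization rate ≈ 11.36%; headline unemployment rate ≈ 6.20%.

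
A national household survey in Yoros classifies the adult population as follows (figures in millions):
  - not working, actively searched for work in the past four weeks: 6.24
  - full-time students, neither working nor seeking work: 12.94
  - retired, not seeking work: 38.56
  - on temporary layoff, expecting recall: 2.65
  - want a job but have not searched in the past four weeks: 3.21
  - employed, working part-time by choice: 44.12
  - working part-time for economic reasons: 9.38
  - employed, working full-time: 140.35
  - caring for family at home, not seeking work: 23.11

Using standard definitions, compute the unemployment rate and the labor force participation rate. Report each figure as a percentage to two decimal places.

Employed = 44.12 + 9.38 + 140.35 = 193.85 million (anyone who worked, including part-time for economic reasons, counts as employed).
Unemployed = 6.24 + 2.65 = 8.89 million (jobless and actively searching, or on temporary layoff).
Labor force = 193.85 + 8.89 = 202.74 million.
Not in labor force = 12.94 + 38.56 + 3.21 + 23.11 = 77.82 million (those not working and not actively searching are outside the labor force — including those who want a job but have given up searching).
Civilian working-age population = 202.74 + 77.82 = 280.56 million.
Unemployment rate = 8.89 / 202.74 = 4.38%.
Labor force participation rate = 202.74 / 280.56 = 72.26%.

Unemployment rate ≈ 4.38%; labor force participation rate ≈ 72.26%.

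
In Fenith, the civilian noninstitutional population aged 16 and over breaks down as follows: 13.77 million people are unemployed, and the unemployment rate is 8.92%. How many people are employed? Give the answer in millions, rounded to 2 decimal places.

Labor force = U / u = 13.77 / 0.0892 ≈ 154.37 million.
Employed = labor force − unemployed = 154.37 − 13.77 = 140.60 million.

About 140.60 million are employed.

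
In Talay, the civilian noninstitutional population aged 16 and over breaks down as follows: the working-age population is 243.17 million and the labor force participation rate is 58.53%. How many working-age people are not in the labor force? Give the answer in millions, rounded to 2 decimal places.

About 100.84 million are not in the labor force.

Share not in the labor force = 1 − 0.5853 = 0.4147.
Not in labor force = 0.4147 × 243.17 ≈ 100.84 million.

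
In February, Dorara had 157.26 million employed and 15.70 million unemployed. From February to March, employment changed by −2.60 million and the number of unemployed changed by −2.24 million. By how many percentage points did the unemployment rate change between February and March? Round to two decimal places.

The unemployment rate changed by −1.07 percentage points.

February: labor force = 157.26 + 15.70 = 172.96; u = 15.70/172.96 = 9.08%.
March: labor force = 154.66 + 13.46 = 168.12; u = 13.46/168.12 = 8.01%.
Change = 8.01% − 9.08% = −1.07 pp.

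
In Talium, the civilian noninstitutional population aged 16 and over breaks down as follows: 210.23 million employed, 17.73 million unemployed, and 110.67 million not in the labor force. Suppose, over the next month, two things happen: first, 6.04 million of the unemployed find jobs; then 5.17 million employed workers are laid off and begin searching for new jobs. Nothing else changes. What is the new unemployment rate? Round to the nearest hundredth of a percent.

Initially, labor force = 210.23 + 17.73 = 227.96 million, so u = 17.73/227.96 = 7.78%.
After the first change, unemployed falls and employed rises by 6.04; labor force unchanged → E = 216.27, U = 11.69, labor force = 227.96 million.
After the second change, employed falls and unemployed rises by 5.17; labor force unchanged → E = 211.10, U = 16.86, labor force = 227.96 million.
New unemployment rate = 16.86 / 227.96 = 7.40%.

New unemployment rate ≈ 7.40%.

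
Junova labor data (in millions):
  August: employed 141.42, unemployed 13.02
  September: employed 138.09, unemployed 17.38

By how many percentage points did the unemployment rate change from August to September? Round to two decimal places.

August: labor force = 141.42 + 13.02 = 154.44; u = 13.02/154.44 = 8.43%.
September: labor force = 138.09 + 17.38 = 155.47; u = 17.38/155.47 = 11.18%.
Change = 11.18% − 8.43% = +2.75 pp.

The unemployment rate changed by +2.75 percentage points.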